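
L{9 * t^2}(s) 18/s^3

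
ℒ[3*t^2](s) 6/s^3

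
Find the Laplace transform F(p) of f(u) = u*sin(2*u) 4*p/(p^2 + 4) ^2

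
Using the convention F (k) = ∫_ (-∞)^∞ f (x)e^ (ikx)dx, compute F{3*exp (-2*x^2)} 3*sqrt (2)*sqrt (pi)*exp (-k^2/8)/2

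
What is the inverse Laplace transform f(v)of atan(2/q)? sin(2 * v)/v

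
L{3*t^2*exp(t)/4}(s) 3/(2*(s - 1)^3)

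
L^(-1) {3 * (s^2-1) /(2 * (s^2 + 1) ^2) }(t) 3 * t * cos(t) /2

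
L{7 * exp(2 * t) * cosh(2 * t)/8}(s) 7 * (s - 2)/(8 * s * (s - 4))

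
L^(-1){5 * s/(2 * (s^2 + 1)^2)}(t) 5 * t * sin(t)/4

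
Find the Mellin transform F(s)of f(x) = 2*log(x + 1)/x -2*pi*csc(pi*s)/(s - 1)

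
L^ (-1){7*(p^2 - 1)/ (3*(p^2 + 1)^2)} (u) 7*u*cos (u)/3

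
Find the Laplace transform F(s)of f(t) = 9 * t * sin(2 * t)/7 36 * s/(7 * (s^2 + 4)^2)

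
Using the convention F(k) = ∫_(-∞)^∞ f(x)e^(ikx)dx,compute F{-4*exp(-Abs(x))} -8/(k^2 + 1)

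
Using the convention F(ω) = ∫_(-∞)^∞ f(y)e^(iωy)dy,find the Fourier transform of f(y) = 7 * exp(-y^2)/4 7 * sqrt(pi) * exp(-ω^2/4)/4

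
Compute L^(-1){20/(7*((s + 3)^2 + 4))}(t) 10*exp(-3*t)*sin(2*t)/7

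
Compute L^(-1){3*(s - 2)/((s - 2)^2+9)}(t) 3*exp(2*t)*cos(3*t)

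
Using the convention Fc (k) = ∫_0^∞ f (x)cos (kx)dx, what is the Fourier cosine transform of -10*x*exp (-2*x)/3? 10*(k^2 - 4)/ (3*(k^2 + 4)^2)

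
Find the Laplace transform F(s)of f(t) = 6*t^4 144/s^5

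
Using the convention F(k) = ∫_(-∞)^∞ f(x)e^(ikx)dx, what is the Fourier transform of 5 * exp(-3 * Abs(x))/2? 15/(k^2 + 9)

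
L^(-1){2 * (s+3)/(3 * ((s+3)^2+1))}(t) 2 * exp(-3 * t) * cos(t)/3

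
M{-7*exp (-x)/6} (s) -7*gamma (s)/6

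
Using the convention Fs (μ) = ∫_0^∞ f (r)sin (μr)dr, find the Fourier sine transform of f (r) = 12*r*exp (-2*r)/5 48*μ/ (5*(μ^2 + 4)^2)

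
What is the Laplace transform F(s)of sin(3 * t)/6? 1/(2 * (s^2 + 9))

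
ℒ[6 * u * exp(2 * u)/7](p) 6/(7 * (p - 2)^2)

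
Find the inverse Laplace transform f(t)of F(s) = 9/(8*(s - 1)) 9*exp(t)/8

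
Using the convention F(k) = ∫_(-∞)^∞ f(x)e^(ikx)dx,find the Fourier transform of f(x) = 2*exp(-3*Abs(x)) 12/(k^2 + 9)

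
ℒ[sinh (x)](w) 1/ (w^2 - 1)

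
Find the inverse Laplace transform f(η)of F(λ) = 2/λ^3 η^2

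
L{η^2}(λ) 2/λ^3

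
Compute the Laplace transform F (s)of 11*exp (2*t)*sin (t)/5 11/ (5*( (s - 2)^2 + 1))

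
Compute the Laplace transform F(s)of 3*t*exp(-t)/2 3/(2*(s + 1)^2)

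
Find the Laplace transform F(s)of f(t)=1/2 1/(2*s)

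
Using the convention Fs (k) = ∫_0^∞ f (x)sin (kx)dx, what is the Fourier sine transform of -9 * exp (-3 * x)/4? -9 * k/ (4 * k^2 + 36)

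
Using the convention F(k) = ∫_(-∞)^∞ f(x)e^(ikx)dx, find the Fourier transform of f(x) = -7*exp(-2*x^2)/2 -7*sqrt(2)*sqrt(pi)*exp(-k^2/8)/4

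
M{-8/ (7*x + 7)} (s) -8*pi*csc (pi*s)/7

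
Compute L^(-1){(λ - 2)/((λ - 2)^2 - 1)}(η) exp(2*η)*cosh(η)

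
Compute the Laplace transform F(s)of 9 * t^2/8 9/(4 * s^3)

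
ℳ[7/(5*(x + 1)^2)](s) -7*pi*(s - 1)/(5*sin(pi*s))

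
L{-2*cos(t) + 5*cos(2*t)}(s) 5*s/(s^2 + 4) - 2*s/(s^2 + 1)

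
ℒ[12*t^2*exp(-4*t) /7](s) 24/(7*(s + 4) ^3) 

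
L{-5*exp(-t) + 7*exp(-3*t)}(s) 7/(s + 3) - 5/(s + 1)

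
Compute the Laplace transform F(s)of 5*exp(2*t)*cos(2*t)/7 5*(s - 2)/(7*((s - 2)^2 + 4))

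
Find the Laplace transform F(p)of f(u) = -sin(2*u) -2/(p^2 + 4)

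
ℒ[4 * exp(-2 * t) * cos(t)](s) 4 * (s + 2) /((s + 2) ^2 + 1) 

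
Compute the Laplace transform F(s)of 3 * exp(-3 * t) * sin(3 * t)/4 9/(4 * ((s + 3)^2 + 9))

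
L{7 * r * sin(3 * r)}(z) 42 * z/(z^2 + 9)^2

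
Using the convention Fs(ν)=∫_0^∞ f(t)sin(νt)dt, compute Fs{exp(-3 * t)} ν/(ν^2 + 9)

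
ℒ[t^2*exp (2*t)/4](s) 1/ (2*(s - 2)^3)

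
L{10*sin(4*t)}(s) 40/(s^2 + 16)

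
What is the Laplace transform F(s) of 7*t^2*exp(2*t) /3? 14/(3*(s - 2) ^3) 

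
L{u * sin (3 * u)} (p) 6 * p/ (p^2 + 9)^2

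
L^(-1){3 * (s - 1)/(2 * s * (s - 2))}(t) 3 * exp(t) * cosh(t)/2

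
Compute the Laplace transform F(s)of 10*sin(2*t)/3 20/(3*(s^2 + 4))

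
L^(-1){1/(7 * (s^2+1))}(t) sin(t)/7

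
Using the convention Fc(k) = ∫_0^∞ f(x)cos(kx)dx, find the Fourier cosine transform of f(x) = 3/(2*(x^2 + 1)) 3*pi*exp(-k)/4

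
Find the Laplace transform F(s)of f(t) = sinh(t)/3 1/(3 * (s^2-1))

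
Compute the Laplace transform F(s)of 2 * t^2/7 4/(7 * s^3)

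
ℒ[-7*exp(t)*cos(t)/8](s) 7*(1 - s)/(8*((s - 1)^2 + 1))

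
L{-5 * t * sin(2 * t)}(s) -20 * s/(s^2 + 4)^2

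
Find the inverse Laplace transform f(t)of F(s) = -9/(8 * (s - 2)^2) -9 * t * exp(2 * t)/8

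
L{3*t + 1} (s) 3/s^2 + 1/s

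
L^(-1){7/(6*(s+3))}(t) 7*exp(-3*t)/6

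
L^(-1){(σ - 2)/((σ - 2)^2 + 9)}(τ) exp(2*τ)*cos(3*τ)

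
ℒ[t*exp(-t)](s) (s+1)^(-2)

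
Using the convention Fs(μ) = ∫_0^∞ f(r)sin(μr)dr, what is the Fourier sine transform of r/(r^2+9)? pi * exp(-3 * μ)/2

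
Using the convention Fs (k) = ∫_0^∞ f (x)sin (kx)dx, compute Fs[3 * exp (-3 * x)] 3 * k/ (k^2 + 9)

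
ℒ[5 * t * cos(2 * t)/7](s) 5 * (s^2 - 4)/(7 * (s^2 + 4)^2)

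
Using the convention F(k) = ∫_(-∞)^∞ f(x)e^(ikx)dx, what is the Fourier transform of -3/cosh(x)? -3 * pi/cosh(pi * k/2)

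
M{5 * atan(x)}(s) -5 * pi * sec(pi * s/2)/(2 * s)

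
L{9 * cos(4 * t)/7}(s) 9 * s/(7 * (s^2 + 16))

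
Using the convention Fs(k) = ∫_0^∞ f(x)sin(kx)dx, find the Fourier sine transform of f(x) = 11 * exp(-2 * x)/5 11 * k/(5 * (k^2 + 4))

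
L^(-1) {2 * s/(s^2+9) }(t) 2 * cos(3 * t) 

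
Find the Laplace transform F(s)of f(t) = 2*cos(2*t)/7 2*s/(7*(s^2 + 4))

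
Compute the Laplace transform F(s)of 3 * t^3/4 9/(2 * s^4)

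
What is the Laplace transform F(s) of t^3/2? 3/s^4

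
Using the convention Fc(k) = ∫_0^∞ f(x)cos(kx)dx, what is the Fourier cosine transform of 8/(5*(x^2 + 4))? 2*pi*exp(-2*k)/5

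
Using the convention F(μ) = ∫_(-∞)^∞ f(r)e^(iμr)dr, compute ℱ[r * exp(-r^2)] I * sqrt(pi) * μ * exp(-μ^2/4)/2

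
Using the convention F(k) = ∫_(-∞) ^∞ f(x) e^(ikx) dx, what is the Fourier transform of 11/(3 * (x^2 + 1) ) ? 11 * pi * exp(-Abs(k) ) /3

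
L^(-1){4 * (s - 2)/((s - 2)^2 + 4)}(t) 4 * exp(2 * t) * cos(2 * t)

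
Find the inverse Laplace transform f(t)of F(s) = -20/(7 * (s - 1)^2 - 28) -10 * exp(t) * sinh(2 * t)/7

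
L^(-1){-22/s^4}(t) -11*t^3/3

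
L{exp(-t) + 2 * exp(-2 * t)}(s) 1/(s + 1) + 2/(s + 2)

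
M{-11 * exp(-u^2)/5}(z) -11 * gamma(z/2)/10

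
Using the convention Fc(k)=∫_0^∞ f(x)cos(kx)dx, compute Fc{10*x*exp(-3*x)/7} 10*(9 - k^2)/(7*(k^2 + 9)^2)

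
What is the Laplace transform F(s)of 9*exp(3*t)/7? 9/(7*(s - 3))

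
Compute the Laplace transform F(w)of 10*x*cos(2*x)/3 10*(w^2 - 4)/(3*(w^2+4)^2)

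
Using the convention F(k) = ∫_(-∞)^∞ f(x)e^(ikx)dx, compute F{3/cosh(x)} 3 * pi/cosh(pi * k/2)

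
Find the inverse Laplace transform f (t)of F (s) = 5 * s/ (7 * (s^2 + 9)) 5 * cos (3 * t)/7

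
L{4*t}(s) 4/s^2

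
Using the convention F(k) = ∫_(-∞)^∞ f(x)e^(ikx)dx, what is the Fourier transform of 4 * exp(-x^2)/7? 4 * sqrt(pi) * exp(-k^2/4)/7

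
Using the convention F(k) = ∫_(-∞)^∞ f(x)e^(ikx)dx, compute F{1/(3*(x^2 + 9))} pi*exp(-3*Abs(k))/9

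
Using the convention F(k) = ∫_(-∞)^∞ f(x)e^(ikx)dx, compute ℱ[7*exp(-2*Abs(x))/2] 14/(k^2 + 4)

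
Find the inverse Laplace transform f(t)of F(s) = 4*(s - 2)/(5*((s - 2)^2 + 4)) 4*exp(2*t)*cos(2*t)/5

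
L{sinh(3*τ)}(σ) 3/(σ^2 - 9)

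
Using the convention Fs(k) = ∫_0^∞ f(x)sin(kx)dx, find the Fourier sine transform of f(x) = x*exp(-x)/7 2*k/(7*(k^2+1)^2)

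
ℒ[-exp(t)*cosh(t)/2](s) (1 - s)/(2*s*(s - 2))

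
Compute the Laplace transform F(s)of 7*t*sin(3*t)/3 14*s/(s^2 + 9)^2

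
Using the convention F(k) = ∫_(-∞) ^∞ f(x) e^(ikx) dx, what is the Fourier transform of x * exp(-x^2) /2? I * sqrt(pi) * k * exp(-k^2/4) /4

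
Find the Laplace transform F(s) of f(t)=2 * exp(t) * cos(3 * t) 2 * (s - 1) /((s - 1) ^2 + 9) 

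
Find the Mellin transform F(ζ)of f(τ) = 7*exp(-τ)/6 7*gamma(ζ)/6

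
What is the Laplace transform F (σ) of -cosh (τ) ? -σ/ (σ^2 - 1) 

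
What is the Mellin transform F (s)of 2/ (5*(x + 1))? 2*pi*csc (pi*s)/5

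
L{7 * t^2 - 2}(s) 14/s^3 - 2/s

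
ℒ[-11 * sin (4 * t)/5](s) -44/ (5 * s^2 + 80)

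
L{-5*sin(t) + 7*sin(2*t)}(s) 14/(s^2 + 4)-5/(s^2 + 1)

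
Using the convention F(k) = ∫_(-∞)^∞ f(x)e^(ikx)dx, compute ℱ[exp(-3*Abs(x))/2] 3/(k^2 + 9)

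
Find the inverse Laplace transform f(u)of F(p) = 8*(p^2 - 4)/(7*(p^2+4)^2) 8*u*cos(2*u)/7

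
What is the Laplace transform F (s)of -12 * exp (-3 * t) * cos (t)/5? 12 * (-s - 3)/ (5 * ( (s + 3)^2 + 1))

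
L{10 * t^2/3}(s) 20/(3 * s^3)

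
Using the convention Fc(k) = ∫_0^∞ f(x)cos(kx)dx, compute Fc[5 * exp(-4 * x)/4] 5/(k^2 + 16)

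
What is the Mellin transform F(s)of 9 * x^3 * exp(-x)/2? 9 * gamma(s + 3)/2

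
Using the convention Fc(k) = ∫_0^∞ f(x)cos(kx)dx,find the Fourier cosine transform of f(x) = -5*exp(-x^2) -5*sqrt(pi)*exp(-k^2/4)/2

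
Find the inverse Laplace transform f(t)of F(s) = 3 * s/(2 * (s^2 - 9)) 3 * cosh(3 * t)/2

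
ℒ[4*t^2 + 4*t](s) 4/s^2 + 8/s^3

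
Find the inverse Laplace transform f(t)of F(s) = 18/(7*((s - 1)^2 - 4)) 9*exp(t)*sinh(2*t)/7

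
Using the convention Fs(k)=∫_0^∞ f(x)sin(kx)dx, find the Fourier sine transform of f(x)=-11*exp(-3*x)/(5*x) -11*atan(k/3)/5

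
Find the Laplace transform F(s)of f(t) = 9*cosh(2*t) 9*s/(s^2 - 4)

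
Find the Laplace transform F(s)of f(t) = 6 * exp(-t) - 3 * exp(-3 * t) 6/(s+1) - 3/(s+3)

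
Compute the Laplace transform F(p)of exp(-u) 1/(p + 1)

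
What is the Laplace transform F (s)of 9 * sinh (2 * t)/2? 9/ (s^2 - 4)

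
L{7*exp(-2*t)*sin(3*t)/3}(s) 7/((s+2)^2+9)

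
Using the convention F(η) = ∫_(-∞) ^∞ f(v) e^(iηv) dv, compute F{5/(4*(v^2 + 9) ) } 5*pi*exp(-3*Abs(η) ) /12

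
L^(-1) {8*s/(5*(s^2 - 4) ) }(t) 8*cosh(2*t) /5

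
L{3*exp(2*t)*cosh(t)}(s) 3*(s - 2)/((s - 2)^2 - 1)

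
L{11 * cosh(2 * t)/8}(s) 11 * s/(8 * (s^2 - 4))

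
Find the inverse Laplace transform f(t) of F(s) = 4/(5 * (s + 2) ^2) 4 * t * exp(-2 * t) /5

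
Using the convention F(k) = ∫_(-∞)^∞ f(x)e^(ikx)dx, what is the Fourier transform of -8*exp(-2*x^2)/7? -4*sqrt(2)*sqrt(pi)*exp(-k^2/8)/7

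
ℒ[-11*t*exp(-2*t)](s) -11/(s + 2)^2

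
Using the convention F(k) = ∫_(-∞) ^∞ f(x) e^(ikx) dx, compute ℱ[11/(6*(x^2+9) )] 11*pi*exp(-3*Abs(k) ) /18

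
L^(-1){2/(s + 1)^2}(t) 2 * t * exp(-t)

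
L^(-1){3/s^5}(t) t^4/8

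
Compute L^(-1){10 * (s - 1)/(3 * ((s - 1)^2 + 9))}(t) 10 * exp(t) * cos(3 * t)/3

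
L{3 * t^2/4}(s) 3/(2 * s^3)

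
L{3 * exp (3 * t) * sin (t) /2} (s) 3/ (2 * ( (s - 3) ^2 + 1) ) 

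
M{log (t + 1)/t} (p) -pi*csc (pi*p)/ (p - 1)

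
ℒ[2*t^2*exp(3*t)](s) 4/(s - 3)^3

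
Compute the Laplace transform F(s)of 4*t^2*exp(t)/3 8/(3*(s - 1)^3)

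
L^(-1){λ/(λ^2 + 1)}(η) cos(η)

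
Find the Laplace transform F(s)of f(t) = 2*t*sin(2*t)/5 8*s/(5*(s^2 + 4)^2)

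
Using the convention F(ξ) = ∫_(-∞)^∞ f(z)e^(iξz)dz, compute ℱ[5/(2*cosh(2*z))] 5*pi/(4*cosh(pi*ξ/4))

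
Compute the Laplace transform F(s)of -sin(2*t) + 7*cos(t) 7*s/(s^2 + 1) - 2/(s^2 + 4)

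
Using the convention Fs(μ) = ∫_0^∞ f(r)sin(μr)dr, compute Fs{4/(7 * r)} 2 * pi/7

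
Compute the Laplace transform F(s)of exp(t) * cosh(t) (s - 1)/(s * (s - 2))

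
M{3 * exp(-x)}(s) 3 * gamma(s)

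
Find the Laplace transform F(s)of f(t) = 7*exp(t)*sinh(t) 7/(s*(s - 2))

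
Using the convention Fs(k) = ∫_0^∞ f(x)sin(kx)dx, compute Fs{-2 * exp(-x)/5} -2 * k/(5 * k^2 + 5)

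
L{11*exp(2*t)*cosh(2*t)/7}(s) 11*(s - 2)/(7*s*(s - 4))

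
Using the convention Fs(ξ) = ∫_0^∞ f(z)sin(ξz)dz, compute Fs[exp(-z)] ξ/(ξ^2+1)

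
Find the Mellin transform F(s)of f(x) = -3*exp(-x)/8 -3*gamma(s)/8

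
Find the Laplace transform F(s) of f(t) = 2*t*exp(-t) 2/(s + 1) ^2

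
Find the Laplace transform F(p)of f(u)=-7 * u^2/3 -14/(3 * p^3)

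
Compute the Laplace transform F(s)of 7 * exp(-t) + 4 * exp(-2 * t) 7/(s + 1) + 4/(s + 2)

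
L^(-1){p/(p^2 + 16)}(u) cos(4 * u)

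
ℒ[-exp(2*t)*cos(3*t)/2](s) (2 - s)/(2*((s - 2)^2 + 9))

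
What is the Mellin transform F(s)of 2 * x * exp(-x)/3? 2 * gamma(s + 1)/3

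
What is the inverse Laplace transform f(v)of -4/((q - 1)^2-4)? -2 * exp(v) * sinh(2 * v)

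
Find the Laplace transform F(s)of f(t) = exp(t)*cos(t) (s - 1)/((s - 1)^2 + 1)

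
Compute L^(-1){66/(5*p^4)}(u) 11*u^3/5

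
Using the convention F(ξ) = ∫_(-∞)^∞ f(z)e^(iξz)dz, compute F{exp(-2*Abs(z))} 4/(ξ^2 + 4)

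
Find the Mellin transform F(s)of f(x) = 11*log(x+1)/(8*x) -11*pi*csc(pi*s)/(8*s - 8)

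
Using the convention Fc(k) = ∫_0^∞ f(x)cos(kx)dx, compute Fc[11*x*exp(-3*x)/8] 11*(9 - k^2)/(8*(k^2 + 9)^2)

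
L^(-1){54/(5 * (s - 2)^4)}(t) 9 * t^3 * exp(2 * t)/5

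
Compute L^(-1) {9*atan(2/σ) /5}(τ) 9*sin(2*τ) /(5*τ) 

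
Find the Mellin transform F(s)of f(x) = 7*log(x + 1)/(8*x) -7*pi*csc(pi*s)/(8*s - 8)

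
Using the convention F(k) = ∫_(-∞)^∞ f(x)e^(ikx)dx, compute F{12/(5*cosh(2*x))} 6*pi/(5*cosh(pi*k/4))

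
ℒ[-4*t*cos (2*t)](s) 4*(4 - s^2)/ (s^2 + 4)^2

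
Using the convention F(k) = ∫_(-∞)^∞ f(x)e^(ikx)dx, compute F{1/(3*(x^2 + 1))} pi*exp(-Abs(k))/3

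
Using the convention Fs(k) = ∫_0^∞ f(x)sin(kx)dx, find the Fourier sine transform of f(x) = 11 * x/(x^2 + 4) 11 * pi * exp(-2 * k)/2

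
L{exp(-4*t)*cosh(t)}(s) (s + 4)/((s + 4)^2 - 1)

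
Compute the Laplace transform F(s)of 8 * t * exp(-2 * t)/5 8/(5 * (s + 2)^2)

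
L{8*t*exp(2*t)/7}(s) 8/(7*(s - 2)^2)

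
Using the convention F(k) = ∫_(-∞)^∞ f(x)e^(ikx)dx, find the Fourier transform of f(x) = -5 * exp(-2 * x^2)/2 -5 * sqrt(2) * sqrt(pi) * exp(-k^2/8)/4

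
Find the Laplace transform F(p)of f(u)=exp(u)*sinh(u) 1/(p*(p - 2))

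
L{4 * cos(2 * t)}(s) 4 * s/(s^2+4)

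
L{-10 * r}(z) -10/z^2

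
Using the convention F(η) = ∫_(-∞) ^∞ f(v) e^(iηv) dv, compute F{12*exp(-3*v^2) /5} 4*sqrt(3)*sqrt(pi)*exp(-η^2/12) /5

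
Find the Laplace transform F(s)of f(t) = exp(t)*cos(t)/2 (s - 1)/(2*((s - 1)^2 + 1))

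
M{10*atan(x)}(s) -5*pi*sec(pi*s/2)/s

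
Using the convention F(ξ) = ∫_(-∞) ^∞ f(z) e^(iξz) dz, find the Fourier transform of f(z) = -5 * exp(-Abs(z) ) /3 -10/(3 * ξ^2 + 3) 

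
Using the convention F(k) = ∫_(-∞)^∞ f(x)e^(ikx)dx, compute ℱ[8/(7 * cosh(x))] 8 * pi/(7 * cosh(pi * k/2))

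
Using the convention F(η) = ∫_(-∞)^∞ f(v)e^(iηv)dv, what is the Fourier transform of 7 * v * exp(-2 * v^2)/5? 7 * sqrt(2) * I * sqrt(pi) * η * exp(-η^2/8)/40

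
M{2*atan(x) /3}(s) -pi*sec(pi*s/2) /(3*s) 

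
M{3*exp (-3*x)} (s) 3^ (1 - s)*gamma (s)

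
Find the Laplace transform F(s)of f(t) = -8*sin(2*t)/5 -16/(5*s^2 + 20)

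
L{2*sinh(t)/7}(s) 2/(7*(s^2 - 1))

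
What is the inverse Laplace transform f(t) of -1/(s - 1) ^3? -t^2*exp(t) /2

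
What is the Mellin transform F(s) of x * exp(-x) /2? gamma(s+1) /2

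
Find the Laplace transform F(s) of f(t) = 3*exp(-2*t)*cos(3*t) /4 3*(s + 2) /(4*((s + 2) ^2 + 9) ) 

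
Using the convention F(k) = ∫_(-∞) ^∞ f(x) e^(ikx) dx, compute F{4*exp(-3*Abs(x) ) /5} 24/(5*(k^2 + 9) ) 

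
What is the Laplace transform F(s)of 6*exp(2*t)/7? 6/(7*(s - 2))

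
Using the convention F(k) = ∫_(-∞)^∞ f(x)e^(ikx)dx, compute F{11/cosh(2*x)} 11*pi/(2*cosh(pi*k/4))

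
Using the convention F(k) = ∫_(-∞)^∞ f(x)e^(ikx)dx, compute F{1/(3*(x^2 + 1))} pi*exp(-Abs(k))/3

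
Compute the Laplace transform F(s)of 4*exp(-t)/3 4/(3*(s + 1))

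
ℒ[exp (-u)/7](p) 1/ (7*(p + 1))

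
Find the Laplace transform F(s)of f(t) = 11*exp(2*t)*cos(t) 11*(s - 2)/((s - 2)^2+1)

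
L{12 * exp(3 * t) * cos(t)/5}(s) 12 * (s - 3)/(5 * ((s - 3)^2 + 1))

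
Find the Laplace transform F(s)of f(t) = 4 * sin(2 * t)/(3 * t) 4 * atan(2/s)/3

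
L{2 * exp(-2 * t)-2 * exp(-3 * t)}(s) 2/(s + 2)-2/(s + 3)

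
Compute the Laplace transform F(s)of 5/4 5/(4*s)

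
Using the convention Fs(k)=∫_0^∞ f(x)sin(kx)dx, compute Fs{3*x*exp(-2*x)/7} 12*k/(7*(k^2 + 4)^2)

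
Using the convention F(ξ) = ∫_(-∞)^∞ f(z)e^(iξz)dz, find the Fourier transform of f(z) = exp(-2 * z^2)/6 sqrt(2) * sqrt(pi) * exp(-ξ^2/8)/12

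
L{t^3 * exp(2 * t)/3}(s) 2/(s - 2)^4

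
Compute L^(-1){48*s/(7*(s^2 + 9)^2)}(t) 8*t*sin(3*t)/7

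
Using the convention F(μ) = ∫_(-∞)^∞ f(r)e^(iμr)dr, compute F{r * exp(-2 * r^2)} sqrt(2) * I * sqrt(pi) * μ * exp(-μ^2/8)/8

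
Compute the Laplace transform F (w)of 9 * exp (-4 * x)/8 9/ (8 * (w + 4))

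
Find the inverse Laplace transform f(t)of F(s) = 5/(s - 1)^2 5 * t * exp(t)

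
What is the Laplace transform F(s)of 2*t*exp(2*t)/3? 2/(3*(s - 2)^2)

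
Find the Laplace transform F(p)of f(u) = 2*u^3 12/p^4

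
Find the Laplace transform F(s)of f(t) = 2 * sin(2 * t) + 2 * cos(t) 4/(s^2 + 4) + 2 * s/(s^2 + 1)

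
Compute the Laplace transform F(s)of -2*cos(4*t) -2*s/(s^2+16)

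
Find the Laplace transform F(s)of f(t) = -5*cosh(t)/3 -5*s/(3*s^2-3)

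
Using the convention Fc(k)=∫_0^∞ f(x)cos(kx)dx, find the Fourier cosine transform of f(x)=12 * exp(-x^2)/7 6 * sqrt(pi) * exp(-k^2/4)/7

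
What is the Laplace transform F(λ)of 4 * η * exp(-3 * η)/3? 4/(3 * (λ+3)^2)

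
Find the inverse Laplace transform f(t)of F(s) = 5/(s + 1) 5*exp(-t)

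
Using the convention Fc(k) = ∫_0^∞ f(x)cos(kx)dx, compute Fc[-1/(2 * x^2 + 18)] -pi * exp(-3 * k)/12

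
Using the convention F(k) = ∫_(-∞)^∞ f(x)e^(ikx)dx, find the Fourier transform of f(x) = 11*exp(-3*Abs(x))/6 11/(k^2 + 9)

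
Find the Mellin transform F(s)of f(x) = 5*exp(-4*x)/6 5*gamma(s)/(6*2^(2*s))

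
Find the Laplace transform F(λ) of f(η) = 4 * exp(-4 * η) 4/(λ + 4) 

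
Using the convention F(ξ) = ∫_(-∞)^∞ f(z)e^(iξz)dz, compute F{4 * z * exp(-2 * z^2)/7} sqrt(2) * I * sqrt(pi) * ξ * exp(-ξ^2/8)/14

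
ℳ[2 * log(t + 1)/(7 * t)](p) -2 * pi * csc(pi * p)/(7 * p - 7)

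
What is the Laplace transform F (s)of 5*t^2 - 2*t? 10/s^3 - 2/s^2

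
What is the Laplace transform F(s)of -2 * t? -2/s^2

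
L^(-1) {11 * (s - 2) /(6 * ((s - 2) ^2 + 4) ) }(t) 11 * exp(2 * t) * cos(2 * t) /6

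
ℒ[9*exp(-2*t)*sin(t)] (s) 9/((s + 2)^2 + 1)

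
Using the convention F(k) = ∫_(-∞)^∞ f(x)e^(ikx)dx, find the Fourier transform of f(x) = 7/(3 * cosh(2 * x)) 7 * pi/(6 * cosh(pi * k/4))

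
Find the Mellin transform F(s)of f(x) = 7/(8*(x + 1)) 7*pi*csc(pi*s)/8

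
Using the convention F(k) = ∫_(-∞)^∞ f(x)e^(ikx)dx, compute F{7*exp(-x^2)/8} 7*sqrt(pi)*exp(-k^2/4)/8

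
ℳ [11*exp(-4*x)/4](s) 11*gamma(s)/(4*2^(2*s))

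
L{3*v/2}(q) 3/(2*q^2)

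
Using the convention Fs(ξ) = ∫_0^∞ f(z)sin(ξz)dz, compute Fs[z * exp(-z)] 2 * ξ/(ξ^2+1)^2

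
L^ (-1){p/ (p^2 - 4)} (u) cosh (2*u)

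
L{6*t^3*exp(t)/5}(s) 36/(5*(s - 1)^4)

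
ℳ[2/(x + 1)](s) 2*pi*csc(pi*s)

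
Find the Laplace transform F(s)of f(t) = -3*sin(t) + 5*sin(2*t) 10/(s^2 + 4)-3/(s^2 + 1)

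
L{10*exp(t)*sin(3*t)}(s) 30/((s - 1)^2 + 9)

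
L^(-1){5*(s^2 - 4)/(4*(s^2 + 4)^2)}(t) 5*t*cos(2*t)/4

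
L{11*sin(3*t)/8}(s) 33/(8*(s^2 + 9))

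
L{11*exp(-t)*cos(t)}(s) 11*(s + 1)/((s + 1)^2 + 1)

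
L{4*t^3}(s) 24/s^4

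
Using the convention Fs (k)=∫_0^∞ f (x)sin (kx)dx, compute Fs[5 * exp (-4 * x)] 5 * k/ (k^2 + 16)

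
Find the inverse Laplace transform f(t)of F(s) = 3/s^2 3 * t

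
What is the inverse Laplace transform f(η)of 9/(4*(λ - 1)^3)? 9*η^2*exp(η)/8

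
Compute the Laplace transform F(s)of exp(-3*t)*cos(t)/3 (s + 3)/(3*((s + 3)^2 + 1))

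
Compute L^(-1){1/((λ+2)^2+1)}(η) exp(-2*η)*sin(η)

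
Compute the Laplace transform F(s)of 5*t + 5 5/s^2 + 5/s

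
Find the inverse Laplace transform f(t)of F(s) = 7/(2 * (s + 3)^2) 7 * t * exp(-3 * t)/2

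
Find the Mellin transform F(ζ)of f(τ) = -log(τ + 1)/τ pi * csc(pi * ζ)/(ζ - 1)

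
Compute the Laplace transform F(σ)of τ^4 24/σ^5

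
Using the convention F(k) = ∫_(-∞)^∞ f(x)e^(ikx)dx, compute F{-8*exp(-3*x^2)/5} -8*sqrt(3)*sqrt(pi)*exp(-k^2/12)/15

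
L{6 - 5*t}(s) 6/s - 5/s^2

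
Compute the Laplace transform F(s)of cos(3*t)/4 s/(4*(s^2 + 9))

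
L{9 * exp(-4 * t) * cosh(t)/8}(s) 9 * (s + 4)/(8 * ((s + 4)^2 - 1))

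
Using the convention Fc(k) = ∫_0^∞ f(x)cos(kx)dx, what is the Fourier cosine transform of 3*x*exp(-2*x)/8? 3*(4 - k^2)/(8*(k^2 + 4)^2)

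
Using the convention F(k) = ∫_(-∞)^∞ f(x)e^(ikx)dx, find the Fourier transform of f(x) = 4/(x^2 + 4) 2*pi*exp(-2*Abs(k))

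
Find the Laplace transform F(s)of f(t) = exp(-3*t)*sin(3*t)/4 3/(4*((s + 3)^2 + 9))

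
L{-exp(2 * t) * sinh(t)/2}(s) -1/(2 * (s - 2)^2 - 2)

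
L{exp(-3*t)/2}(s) 1/(2*(s+3))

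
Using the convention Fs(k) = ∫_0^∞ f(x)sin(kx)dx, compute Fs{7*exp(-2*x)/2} 7*k/(2*(k^2 + 4))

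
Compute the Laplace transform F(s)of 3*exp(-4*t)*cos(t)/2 3*(s + 4)/(2*((s + 4)^2 + 1))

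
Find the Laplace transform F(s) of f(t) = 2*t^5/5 48/s^6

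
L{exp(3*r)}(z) 1/(z - 3)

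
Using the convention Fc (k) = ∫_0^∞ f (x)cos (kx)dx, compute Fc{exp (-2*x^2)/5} sqrt (2)*sqrt (pi)*exp (-k^2/8)/20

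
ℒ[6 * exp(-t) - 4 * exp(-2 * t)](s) 6/(s+1) - 4/(s+2)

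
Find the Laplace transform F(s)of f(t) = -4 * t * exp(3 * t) -4/(s - 3)^2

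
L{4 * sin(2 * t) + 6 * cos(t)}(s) 6 * s/(s^2 + 1) + 8/(s^2 + 4)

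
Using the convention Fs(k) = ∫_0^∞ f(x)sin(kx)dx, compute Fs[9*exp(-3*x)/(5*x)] 9*atan(k/3)/5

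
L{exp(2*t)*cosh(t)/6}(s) (s - 2)/(6*((s - 2)^2 - 1))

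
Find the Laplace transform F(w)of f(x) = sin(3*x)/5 3/(5*(w^2+9))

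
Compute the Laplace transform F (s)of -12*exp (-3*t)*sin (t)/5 -12/ (5*(s+3)^2+5)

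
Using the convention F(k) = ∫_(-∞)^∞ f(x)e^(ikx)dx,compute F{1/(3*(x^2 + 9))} pi*exp(-3*Abs(k))/9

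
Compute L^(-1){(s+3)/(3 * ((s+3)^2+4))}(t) exp(-3 * t) * cos(2 * t)/3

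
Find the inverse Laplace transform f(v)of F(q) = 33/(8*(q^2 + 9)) 11*sin(3*v)/8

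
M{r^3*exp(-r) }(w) gamma(w+3) 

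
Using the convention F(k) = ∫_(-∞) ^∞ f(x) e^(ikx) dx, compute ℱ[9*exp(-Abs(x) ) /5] 18/(5*(k^2 + 1) ) 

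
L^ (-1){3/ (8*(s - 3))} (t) 3*exp (3*t)/8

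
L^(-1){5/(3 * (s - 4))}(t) 5 * exp(4 * t)/3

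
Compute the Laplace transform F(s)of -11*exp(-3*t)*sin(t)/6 -11/(6*(s + 3)^2 + 6)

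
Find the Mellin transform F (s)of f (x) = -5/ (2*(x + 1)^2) 5*pi*(s - 1)/ (2*sin (pi*s))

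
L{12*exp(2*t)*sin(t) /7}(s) 12/(7*((s - 2) ^2 + 1) ) 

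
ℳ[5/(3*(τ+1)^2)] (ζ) -5*pi*(ζ - 1)/(3*sin(pi*ζ))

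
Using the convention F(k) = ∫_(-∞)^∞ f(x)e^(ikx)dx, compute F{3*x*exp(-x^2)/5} 3*I*sqrt(pi)*k*exp(-k^2/4)/10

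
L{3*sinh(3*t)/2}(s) 9/(2*(s^2 - 9))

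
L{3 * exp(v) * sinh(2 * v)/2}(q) 3/((q - 1)^2 - 4)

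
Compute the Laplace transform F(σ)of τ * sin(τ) 2 * σ/(σ^2+1)^2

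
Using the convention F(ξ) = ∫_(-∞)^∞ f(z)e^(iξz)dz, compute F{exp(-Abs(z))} 2/(ξ^2 + 1)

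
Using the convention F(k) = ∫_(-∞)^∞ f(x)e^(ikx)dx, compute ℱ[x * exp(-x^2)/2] I * sqrt(pi) * k * exp(-k^2/4)/4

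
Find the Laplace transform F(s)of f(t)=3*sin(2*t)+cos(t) 6/(s^2+4)+s/(s^2+1)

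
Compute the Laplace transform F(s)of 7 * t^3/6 7/s^4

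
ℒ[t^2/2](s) s^(-3)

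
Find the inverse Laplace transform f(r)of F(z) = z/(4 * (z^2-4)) cosh(2 * r)/4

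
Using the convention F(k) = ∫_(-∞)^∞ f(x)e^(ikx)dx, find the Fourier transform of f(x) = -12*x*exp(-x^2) -6*I*sqrt(pi)*k*exp(-k^2/4)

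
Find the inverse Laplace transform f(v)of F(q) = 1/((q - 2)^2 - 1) exp(2 * v) * sinh(v)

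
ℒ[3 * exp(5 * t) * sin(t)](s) 3/((s - 5)^2 + 1)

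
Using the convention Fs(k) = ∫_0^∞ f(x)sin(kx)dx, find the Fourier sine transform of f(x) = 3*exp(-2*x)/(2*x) 3*atan(k/2)/2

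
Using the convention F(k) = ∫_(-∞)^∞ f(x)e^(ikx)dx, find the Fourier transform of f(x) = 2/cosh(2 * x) pi/cosh(pi * k/4)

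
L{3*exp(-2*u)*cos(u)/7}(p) 3*(p + 2)/(7*((p + 2)^2 + 1))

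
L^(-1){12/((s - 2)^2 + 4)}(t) 6*exp(2*t)*sin(2*t)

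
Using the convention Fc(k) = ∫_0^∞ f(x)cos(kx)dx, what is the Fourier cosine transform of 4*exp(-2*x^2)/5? sqrt(2)*sqrt(pi)*exp(-k^2/8)/5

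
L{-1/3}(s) -1/(3*s)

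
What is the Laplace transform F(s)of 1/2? 1/(2 * s)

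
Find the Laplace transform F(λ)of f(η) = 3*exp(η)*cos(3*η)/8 3*(λ - 1)/(8*((λ - 1)^2 + 9))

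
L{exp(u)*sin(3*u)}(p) 3/((p - 1)^2+9)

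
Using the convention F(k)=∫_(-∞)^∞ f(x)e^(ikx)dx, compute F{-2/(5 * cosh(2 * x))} -pi/(5 * cosh(pi * k/4))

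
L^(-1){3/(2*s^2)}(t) 3*t/2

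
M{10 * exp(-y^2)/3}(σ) 5 * gamma(σ/2)/3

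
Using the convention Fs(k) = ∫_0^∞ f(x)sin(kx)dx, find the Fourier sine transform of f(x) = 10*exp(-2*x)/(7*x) 10*atan(k/2)/7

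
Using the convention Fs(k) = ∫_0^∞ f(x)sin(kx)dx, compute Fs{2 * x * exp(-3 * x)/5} 12 * k/(5 * (k^2 + 9)^2)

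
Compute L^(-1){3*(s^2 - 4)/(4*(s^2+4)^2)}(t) 3*t*cos(2*t)/4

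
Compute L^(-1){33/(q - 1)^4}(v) 11*v^3*exp(v)/2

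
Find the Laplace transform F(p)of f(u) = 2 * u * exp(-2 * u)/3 2/(3 * (p+2)^2)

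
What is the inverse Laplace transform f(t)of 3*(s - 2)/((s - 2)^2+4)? 3*exp(2*t)*cos(2*t)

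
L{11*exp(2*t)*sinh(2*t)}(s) 22/(s*(s - 4))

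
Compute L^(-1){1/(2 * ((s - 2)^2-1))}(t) exp(2 * t) * sinh(t)/2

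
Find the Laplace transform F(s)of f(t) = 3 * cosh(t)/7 3 * s/(7 * (s^2 - 1))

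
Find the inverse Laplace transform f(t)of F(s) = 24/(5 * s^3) 12 * t^2/5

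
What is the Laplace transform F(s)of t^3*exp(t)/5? 6/(5*(s - 1)^4)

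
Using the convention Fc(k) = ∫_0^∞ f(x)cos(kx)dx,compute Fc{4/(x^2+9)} 2*pi*exp(-3*k)/3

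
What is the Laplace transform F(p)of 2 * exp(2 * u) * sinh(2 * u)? 4/(p * (p - 4))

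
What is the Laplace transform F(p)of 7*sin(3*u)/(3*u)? 7*atan(3/p)/3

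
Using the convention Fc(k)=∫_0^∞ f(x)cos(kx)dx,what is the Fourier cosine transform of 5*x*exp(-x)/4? 5*(1 - k^2)/(4*(k^2 + 1)^2)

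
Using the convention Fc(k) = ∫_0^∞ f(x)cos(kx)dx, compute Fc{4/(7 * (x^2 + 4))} pi * exp(-2 * k)/7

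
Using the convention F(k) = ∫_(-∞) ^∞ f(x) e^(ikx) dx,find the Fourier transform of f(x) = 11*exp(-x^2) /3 11*sqrt(pi)*exp(-k^2/4) /3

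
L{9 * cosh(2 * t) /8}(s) 9 * s/(8 * (s^2 - 4) ) 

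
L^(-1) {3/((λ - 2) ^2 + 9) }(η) exp(2*η)*sin(3*η) 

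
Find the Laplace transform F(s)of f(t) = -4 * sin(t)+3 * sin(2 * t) 6/(s^2+4) - 4/(s^2+1)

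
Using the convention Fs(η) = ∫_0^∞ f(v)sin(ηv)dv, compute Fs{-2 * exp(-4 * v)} -2 * η/(η^2 + 16)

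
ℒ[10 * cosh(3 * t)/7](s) 10 * s/(7 * (s^2 - 9))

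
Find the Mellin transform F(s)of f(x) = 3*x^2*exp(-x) 3*gamma(s + 2)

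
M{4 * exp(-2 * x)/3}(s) 2^(2 - s) * gamma(s)/3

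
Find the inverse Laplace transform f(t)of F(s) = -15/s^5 -5*t^4/8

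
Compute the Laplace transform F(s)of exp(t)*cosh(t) (s - 1)/(s*(s - 2))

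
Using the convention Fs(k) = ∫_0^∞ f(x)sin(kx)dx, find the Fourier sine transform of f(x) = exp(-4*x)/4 k/(4*(k^2 + 16))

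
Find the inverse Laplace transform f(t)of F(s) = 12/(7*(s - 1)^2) 12*t*exp(t)/7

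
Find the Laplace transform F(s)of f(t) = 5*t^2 10/s^3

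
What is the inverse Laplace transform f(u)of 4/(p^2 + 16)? sin(4*u)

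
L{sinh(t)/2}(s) 1/(2*(s^2 - 1))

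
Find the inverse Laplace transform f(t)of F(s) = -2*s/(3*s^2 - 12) -2*cosh(2*t)/3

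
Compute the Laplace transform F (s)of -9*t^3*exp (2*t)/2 -27/ (s - 2)^4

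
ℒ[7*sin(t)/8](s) 7/(8*(s^2+1))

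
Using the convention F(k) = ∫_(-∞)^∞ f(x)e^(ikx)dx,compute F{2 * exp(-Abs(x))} 4/(k^2 + 1)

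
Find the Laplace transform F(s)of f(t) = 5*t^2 10/s^3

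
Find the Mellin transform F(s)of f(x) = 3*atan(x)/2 -3*pi*sec(pi*s/2)/(4*s)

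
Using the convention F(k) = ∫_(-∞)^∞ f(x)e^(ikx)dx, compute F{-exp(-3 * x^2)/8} -sqrt(3) * sqrt(pi) * exp(-k^2/12)/24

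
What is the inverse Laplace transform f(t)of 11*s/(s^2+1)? 11*cos(t)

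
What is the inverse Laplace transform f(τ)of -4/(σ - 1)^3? -2*τ^2*exp(τ)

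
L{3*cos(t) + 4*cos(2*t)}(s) 4*s/(s^2 + 4) + 3*s/(s^2 + 1)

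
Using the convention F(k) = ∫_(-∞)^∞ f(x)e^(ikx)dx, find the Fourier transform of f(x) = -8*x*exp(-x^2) -4*I*sqrt(pi)*k*exp(-k^2/4)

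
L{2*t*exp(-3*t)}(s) 2/(s + 3)^2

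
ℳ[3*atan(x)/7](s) -3*pi*sec(pi*s/2)/(14*s)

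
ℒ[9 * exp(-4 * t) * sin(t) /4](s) 9/(4 * ((s + 4) ^2 + 1) ) 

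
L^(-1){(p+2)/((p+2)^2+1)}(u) exp(-2*u)*cos(u)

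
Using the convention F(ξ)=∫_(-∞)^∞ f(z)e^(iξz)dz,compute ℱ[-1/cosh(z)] -pi/cosh(pi * ξ/2)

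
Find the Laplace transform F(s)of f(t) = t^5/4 30/s^6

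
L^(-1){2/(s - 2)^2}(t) 2*t*exp(2*t)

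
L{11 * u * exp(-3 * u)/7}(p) 11/(7 * (p + 3)^2)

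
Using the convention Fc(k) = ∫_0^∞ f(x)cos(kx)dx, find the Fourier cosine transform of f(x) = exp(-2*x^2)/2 sqrt(2)*sqrt(pi)*exp(-k^2/8)/8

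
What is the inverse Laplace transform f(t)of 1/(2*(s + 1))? exp(-t)/2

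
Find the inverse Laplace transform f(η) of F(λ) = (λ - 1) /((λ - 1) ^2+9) exp(η)*cos(3*η) 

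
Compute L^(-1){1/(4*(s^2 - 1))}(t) sinh(t)/4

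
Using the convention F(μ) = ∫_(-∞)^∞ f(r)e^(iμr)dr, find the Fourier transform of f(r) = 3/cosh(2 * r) 3 * pi/(2 * cosh(pi * μ/4))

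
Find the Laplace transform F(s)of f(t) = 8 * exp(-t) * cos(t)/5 8 * (s + 1)/(5 * ((s + 1)^2 + 1))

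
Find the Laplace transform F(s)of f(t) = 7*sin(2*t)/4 7/(2*(s^2 + 4))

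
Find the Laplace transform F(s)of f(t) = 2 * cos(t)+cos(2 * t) s/(s^2+4)+2 * s/(s^2+1)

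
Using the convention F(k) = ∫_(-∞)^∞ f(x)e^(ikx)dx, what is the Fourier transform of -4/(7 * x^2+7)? -4 * pi * exp(-Abs(k))/7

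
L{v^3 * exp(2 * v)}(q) 6/(q - 2)^4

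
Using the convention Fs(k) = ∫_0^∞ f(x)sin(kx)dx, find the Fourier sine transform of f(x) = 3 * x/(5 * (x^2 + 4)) 3 * pi * exp(-2 * k)/10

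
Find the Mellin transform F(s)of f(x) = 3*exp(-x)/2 3*gamma(s)/2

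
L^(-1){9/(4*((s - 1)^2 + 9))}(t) 3*exp(t)*sin(3*t)/4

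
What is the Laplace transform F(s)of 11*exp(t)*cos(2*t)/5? 11*(s - 1)/(5*((s - 1)^2 + 4))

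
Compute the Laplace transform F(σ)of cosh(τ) σ/(σ^2 - 1)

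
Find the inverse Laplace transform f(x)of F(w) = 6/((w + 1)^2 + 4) 3 * exp(-x) * sin(2 * x)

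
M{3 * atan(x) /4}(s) -3 * pi * sec(pi * s/2) /(8 * s) 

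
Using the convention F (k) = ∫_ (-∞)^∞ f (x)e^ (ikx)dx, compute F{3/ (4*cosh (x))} 3*pi/ (4*cosh (pi*k/2))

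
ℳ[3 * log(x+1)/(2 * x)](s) -3 * pi * csc(pi * s)/(2 * s - 2)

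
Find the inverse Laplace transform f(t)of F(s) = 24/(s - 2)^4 4 * t^3 * exp(2 * t)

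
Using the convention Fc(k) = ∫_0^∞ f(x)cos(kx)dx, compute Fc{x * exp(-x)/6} (1 - k^2)/(6 * (k^2 + 1)^2)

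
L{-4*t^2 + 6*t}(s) 6/s^2 - 8/s^3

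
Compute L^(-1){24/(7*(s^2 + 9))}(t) 8*sin(3*t)/7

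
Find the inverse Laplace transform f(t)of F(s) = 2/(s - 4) 2 * exp(4 * t)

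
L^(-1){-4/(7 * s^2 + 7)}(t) -4 * sin(t)/7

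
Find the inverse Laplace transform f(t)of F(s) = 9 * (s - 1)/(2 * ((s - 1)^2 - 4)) 9 * exp(t) * cosh(2 * t)/2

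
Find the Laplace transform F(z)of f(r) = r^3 6/z^4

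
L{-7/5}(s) -7/(5*s)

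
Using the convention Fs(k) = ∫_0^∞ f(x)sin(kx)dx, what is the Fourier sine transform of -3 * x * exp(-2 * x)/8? -3 * k/(2 * (k^2 + 4)^2)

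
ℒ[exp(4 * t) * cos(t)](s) (s - 4)/((s - 4)^2 + 1)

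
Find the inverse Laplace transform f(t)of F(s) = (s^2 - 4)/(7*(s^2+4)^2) t*cos(2*t)/7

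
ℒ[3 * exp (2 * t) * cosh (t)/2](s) 3 * (s - 2)/ (2 * ( (s - 2)^2-1))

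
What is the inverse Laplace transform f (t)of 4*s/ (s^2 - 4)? 4*cosh (2*t)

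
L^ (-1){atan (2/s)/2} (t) sin (2 * t)/ (2 * t)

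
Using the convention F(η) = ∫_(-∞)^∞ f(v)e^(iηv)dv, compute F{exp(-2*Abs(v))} 4/(η^2+4)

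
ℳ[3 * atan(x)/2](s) -3 * pi * sec(pi * s/2)/(4 * s)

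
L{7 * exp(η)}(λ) 7/(λ - 1)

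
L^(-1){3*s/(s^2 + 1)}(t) 3*cos(t)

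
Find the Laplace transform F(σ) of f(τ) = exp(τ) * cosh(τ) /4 (σ - 1) /(4 * σ * (σ - 2) ) 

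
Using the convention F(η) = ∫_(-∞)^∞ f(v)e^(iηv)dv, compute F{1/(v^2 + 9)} pi*exp(-3*Abs(η))/3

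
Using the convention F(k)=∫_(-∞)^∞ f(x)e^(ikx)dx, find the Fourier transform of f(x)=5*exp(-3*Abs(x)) 30/(k^2+9)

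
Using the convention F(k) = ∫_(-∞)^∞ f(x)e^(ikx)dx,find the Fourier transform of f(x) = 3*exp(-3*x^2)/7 sqrt(3)*sqrt(pi)*exp(-k^2/12)/7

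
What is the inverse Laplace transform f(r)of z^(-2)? r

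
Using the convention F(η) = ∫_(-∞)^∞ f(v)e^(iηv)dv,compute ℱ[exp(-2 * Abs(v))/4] 1/(η^2 + 4)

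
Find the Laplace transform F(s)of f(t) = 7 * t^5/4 210/s^6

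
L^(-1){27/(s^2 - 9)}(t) 9 * sinh(3 * t)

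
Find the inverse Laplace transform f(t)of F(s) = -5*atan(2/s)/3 -5*sin(2*t)/(3*t)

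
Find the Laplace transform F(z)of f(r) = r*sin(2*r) 4*z/(z^2 + 4)^2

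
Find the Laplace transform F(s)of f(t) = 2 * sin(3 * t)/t 2 * atan(3/s)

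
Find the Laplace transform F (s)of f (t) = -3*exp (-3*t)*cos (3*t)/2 3*(-s - 3)/ (2*( (s + 3)^2 + 9))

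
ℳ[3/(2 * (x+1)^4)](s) gamma(s) * gamma(4 - s)/4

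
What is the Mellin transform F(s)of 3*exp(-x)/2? 3*gamma(s)/2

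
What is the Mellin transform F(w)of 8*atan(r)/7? -4*pi*sec(pi*w/2)/(7*w)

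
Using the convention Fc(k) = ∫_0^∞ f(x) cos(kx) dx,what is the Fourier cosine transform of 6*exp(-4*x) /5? 24/(5*(k^2+16) ) 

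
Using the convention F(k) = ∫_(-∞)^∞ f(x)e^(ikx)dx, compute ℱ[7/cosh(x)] 7 * pi/cosh(pi * k/2)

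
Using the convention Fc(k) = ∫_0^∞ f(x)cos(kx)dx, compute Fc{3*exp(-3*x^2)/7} sqrt(3)*sqrt(pi)*exp(-k^2/12)/14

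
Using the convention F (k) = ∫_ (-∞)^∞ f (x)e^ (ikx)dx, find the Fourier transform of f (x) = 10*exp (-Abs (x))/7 20/ (7*(k^2 + 1))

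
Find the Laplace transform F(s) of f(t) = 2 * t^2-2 4/s^3-2/s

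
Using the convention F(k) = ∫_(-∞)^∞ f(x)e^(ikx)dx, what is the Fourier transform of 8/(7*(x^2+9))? 8*pi*exp(-3*Abs(k))/21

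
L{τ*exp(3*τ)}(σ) (σ - 3)^(-2)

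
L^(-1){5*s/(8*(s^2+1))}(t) 5*cos(t)/8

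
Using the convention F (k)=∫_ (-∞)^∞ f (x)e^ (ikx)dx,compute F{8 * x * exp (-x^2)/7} 4 * I * sqrt (pi) * k * exp (-k^2/4)/7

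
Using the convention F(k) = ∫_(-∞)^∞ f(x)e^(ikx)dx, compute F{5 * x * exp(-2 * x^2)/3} 5 * sqrt(2) * I * sqrt(pi) * k * exp(-k^2/8)/24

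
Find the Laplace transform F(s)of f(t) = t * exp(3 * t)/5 1/(5 * (s - 3)^2)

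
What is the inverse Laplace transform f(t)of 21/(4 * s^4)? 7 * t^3/8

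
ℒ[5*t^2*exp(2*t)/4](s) 5/(2*(s - 2)^3)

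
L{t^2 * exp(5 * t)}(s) 2/(s - 5)^3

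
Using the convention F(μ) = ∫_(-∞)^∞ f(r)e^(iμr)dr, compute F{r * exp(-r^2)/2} I * sqrt(pi) * μ * exp(-μ^2/4)/4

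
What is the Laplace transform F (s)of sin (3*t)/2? 3/ (2*(s^2 + 9))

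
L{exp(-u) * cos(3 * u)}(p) (p + 1)/((p + 1)^2 + 9)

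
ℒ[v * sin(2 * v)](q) 4 * q/(q^2 + 4)^2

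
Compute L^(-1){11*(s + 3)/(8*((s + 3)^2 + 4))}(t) 11*exp(-3*t)*cos(2*t)/8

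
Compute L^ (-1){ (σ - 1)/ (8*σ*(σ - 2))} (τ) exp (τ)*cosh (τ)/8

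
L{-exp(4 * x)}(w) -1/(w - 4)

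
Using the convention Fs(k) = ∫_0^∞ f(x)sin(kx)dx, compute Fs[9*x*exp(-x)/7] 18*k/(7*(k^2 + 1)^2)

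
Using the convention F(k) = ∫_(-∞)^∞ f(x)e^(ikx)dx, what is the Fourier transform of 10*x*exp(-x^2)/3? 5*I*sqrt(pi)*k*exp(-k^2/4)/3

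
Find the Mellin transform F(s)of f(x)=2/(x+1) 2*pi*csc(pi*s)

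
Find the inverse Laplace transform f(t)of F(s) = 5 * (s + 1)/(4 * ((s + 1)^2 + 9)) 5 * exp(-t) * cos(3 * t)/4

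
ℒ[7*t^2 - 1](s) 14/s^3 - 1/s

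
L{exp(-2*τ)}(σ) 1/(σ + 2)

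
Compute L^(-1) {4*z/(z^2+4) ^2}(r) r*sin(2*r) 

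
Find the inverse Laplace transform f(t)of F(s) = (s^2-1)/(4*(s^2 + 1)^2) t*cos(t)/4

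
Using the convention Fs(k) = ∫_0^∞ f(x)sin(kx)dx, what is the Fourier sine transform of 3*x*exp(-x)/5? 6*k/(5*(k^2 + 1)^2)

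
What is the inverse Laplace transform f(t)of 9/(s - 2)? 9*exp(2*t)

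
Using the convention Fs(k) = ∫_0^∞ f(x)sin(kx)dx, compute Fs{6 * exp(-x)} 6 * k/(k^2+1)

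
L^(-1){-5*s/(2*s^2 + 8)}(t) -5*cos(2*t)/2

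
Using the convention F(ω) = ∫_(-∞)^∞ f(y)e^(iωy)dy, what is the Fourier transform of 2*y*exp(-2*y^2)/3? sqrt(2)*I*sqrt(pi)*ω*exp(-ω^2/8)/12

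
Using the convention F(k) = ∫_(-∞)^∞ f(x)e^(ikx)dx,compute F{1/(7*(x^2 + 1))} pi*exp(-Abs(k))/7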